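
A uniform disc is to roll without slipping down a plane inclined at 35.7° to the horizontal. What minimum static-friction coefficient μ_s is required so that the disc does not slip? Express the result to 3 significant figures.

The moment of inertia is (1/2)MR², giving k ≡ I/(MR²) = 0.5.
Translational: Mg sinθ − f = Ma. Rotational about the CM: fR = Iα = kMRa, so f = kMa.
These give a = g sinθ/(1+k) and the required friction f = kMg sinθ/(1+k).
With N = Mg cosθ, the no-slip condition f ≤ μN gives μ_min = f/N = k tanθ/(1+k).
μ_min = 0.5 × tan35.7° / 1.5 ≈ 0.240.

μ_min ≈ 0.240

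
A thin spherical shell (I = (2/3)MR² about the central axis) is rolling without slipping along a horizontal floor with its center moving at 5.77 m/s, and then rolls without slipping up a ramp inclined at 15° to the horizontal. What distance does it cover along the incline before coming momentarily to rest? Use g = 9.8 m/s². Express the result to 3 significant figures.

d ≈ 10.9 m

Here I = (2/3)MR², so the shape factor k = I/(MR²) = 2/3.
Pure rolling means v = ωR; then KE = ½Mv² + ½I(v/R)² = ½(1+k)Mv² = (5/6)Mv².
Setting this equal to Mgh gives the vertical rise h = (1+k)v₀²/(2g) = 1.667×5.77²/(2×9.8) = 2.831 m.
Along the incline, d = h/sinθ = 2.831/sin15° ≈ 10.9 m.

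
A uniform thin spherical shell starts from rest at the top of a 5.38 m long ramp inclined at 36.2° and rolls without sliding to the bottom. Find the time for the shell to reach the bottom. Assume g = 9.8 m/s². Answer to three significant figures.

For this body I = (2/3)MR², i.e. k = I/(MR²) = 2/3.
Translational: Mg sinθ − f = Ma. Rotational about the CM: fR = Iα = kMRa, so f = kMa.
Hence a = g sinθ/(1+k) = 9.8×sin36.2°/1.667 = 3.473 m/s².
With constant a from rest, t = √(2L/a) = √(2·5.38/3.473) ≈ 1.76 s.

t ≈ 1.76 s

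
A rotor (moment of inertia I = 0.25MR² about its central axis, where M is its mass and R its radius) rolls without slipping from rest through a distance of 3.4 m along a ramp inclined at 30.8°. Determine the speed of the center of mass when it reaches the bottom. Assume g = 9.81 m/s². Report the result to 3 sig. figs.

The moment of inertia is 0.25MR², giving k ≡ I/(MR²) = 0.25.
Pure rolling means v = ωR; then KE = ½Mv² + ½I(v/R)² = ½(1+k)Mv² = (5/8)Mv².
The vertical drop is h = L sinθ = 3.4 × sin30.8° = 1.741 m.
Energy conservation: Mgh = (5/8)Mv², so v = √(2gh/(1+k)) = √(2 × 9.81 × 1.741 / 1.25) ≈ 5.23 m/s.

v ≈ 5.23 m/s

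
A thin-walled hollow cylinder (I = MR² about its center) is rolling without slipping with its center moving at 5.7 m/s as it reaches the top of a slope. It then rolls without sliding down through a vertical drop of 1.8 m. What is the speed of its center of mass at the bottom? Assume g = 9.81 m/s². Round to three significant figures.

Here I = MR², so the shape factor k = I/(MR²) = 1.
Rolling without slipping gives ω = v/R, so the total kinetic energy is ½Mv² + ½Iω² = ½(1+k)Mv² = Mv².
Energy conservation: Mv₀² + Mgh = Mv², so v² = v₀² + 2gh/(1+k).
v = √(5.7² + 2×9.81×1.8/2) = √50.15 ≈ 7.08 m/s.

v ≈ 7.08 m/s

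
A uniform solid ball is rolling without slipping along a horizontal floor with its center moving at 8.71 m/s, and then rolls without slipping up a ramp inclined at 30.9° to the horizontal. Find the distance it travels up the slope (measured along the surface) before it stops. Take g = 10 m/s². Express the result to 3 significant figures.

d ≈ 10.3 m

Here I = (2/5)MR², so the shape factor k = I/(MR²) = 0.4.
Rolling without slipping gives ω = v/R, so the total kinetic energy is ½Mv² + ½Iω² = ½(1+k)Mv² = (7/10)Mv².
Setting this equal to Mgh gives the vertical rise h = (1+k)v₀²/(2g) = 1.4×8.71²/(2×10) = 5.31 m.
Along the incline, d = h/sinθ = 5.31/sin30.9° ≈ 10.3 m.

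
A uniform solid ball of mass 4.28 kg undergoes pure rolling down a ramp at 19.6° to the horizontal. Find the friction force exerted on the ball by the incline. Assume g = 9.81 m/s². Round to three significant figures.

Here I = (2/5)MR², so the shape factor k = I/(MR²) = 0.4.
Along the incline Mg sinθ − f = Ma, and torque about the center fR = Iα = kMR²(a/R) gives f = kMa.
Combining, a = g sinθ/(1+k) and f = kMa = kMg sinθ/(1+k).
f = 0.4 × 4.28 × 9.81 × sin19.6° / 1.4 ≈ 4.02 N.

f ≈ 4.02 N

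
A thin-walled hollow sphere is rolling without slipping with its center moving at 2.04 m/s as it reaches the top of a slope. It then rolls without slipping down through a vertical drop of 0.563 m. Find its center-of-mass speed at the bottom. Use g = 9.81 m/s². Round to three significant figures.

For this body I = (2/3)MR², i.e. k = I/(MR²) = 2/3.
Pure rolling means v = ωR; then KE = ½Mv² + ½I(v/R)² = ½(1+k)Mv² = (5/6)Mv².
Conserving energy between top and bottom: (5/6)Mv² = (5/6)Mv₀² + Mgh, hence v² = v₀² + 2gh/(1+k).
v = √(2.04² + 2×9.81×0.563/1.667) = √10.79 ≈ 3.28 m/s.

v ≈ 3.28 m/s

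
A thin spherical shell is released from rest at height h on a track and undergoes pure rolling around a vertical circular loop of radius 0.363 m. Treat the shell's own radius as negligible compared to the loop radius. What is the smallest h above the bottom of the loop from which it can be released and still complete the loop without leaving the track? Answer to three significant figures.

With I = (2/3)MR², the ratio k = I/(MR²) is 2/3.
At the top of the loop, the minimum-contact condition is Mg = Mv_top²/r, so v_top² = gr.
With ω = v/R, the kinetic energy at speed v is ½(1+k)Mv² = (5/6)Mv².
Energy conservation from release (height h) to the top (height 2r): Mgh = Mg(2r) + (5/6)M·gr.
Thus h_min = 2r + (1+k)r/2 = r(2 + 1.667/2) = 0.363 × 2.833 ≈ 1.03 m.

h_min ≈ 1.03 m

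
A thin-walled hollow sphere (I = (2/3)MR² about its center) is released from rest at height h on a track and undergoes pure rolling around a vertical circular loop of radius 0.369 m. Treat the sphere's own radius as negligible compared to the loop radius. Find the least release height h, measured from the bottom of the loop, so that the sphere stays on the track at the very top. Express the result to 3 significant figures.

The moment of inertia is (2/3)MR², giving k ≡ I/(MR²) = 2/3.
At the top, contact is just lost when gravity alone supplies the centripetal force: Mg = Mv_top²/r, i.e. v_top² = gr.
With ω = v/R, the kinetic energy at speed v is ½(1+k)Mv² = (5/6)Mv².
Energy conservation from release (height h) to the top (height 2r): Mgh = Mg(2r) + (5/6)M·gr.
Thus h_min = 2r + (1+k)r/2 = r(2 + 1.667/2) = 0.369 × 2.833 ≈ 1.05 m.

h_min ≈ 1.05 m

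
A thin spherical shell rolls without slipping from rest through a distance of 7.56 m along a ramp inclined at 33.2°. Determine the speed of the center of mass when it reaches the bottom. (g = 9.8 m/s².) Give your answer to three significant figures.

Here I = (2/3)MR², so the shape factor k = I/(MR²) = 2/3.
Rolling without slipping gives ω = v/R, so the total kinetic energy is ½Mv² + ½Iω² = ½(1+k)Mv² = (5/6)Mv².
The vertical drop is h = L sinθ = 7.56 × sin33.2° = 4.14 m.
Setting Mgh = (5/6)Mv² gives v = √(2gh/(1+k)) = √(2·9.8·4.14/1.667) ≈ 6.98 m/s.

v ≈ 6.98 m/s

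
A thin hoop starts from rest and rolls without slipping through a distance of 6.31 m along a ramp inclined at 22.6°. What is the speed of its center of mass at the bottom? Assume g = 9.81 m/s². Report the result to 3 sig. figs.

v ≈ 4.88 m/s

The moment of inertia is MR², giving k ≡ I/(MR²) = 1.
Pure rolling means v = ωR; then KE = ½Mv² + ½I(v/R)² = ½(1+k)Mv² = Mv².
The vertical drop is h = L sinθ = 6.31 × sin22.6° = 2.425 m.
Energy conservation: Mgh = Mv², so v = √(2gh/(1+k)) = √(2 × 9.81 × 2.425 / 2) ≈ 4.88 m/s.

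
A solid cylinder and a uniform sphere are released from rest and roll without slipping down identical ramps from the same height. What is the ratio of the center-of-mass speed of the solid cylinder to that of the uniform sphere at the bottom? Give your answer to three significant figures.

v_ratio ≈ 0.966

Each satisfies Mgh = ½(1+k)Mv² with k = I/(MR²), so v ∝ 1/√(1+k).
For the solid cylinder k = 0.5; for the uniform sphere k = 0.4.
v₁/v₂ = √((1+k₂)/(1+k₁)) = √(1.4/1.5) ≈ 0.966.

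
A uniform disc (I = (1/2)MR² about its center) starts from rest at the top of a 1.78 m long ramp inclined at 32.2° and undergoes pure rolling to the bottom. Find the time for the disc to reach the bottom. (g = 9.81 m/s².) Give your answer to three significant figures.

For this body I = (1/2)MR², i.e. k = I/(MR²) = 0.5.
Newton's second law down the slope: Mg sinθ − f = Ma. The torque equation fR = Iα (with α = a/R) gives f = kMa.
Hence a = g sinθ/(1+k) = 9.81×sin32.2°/1.5 = 3.485 m/s².
With constant a from rest, t = √(2L/a) = √(2·1.78/3.485) ≈ 1.01 s.

t ≈ 1.01 s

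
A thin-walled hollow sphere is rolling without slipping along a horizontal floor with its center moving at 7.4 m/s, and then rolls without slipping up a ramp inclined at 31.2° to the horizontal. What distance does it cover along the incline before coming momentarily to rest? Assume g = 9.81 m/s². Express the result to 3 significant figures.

With I = (2/3)MR², the ratio k = I/(MR²) is 2/3.
Pure rolling means v = ωR; then KE = ½Mv² + ½I(v/R)² = ½(1+k)Mv² = (5/6)Mv².
Setting this equal to Mgh gives the vertical rise h = (1+k)v₀²/(2g) = 1.667×7.4²/(2×9.81) = 4.652 m.
The distance along the slope is d = h/sinθ = 4.652/sin31.2° ≈ 8.98 m.

d ≈ 8.98 m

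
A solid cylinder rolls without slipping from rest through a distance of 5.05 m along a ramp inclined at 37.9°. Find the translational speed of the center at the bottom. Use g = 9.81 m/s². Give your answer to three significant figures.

v ≈ 6.37 m/s

For this body I = (1/2)MR², i.e. k = I/(MR²) = 0.5.
Rolling without slipping gives ω = v/R, so the total kinetic energy is ½Mv² + ½Iω² = ½(1+k)Mv² = (3/4)Mv².
The vertical drop is h = L sinθ = 5.05 × sin37.9° = 3.102 m.
Energy conservation: Mgh = (3/4)Mv², so v = √(2gh/(1+k)) = √(2 × 9.81 × 3.102 / 1.5) ≈ 6.37 m/s.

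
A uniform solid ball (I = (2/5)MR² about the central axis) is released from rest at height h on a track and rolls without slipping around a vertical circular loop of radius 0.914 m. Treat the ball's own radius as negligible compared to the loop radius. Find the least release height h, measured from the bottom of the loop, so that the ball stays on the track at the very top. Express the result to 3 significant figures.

h_min ≈ 2.47 m

The moment of inertia is (2/5)MR², giving k ≡ I/(MR²) = 0.4.
At the top, contact is just lost when gravity alone supplies the centripetal force: Mg = Mv_top²/r, i.e. v_top² = gr.
With ω = v/R, the kinetic energy at speed v is ½(1+k)Mv² = (7/10)Mv².
Energy conservation from release (height h) to the top (height 2r): Mgh = Mg(2r) + (7/10)M·gr.
Thus h_min = 2r + (1+k)r/2 = r(2 + 1.4/2) = 0.914 × 2.7 ≈ 2.47 m.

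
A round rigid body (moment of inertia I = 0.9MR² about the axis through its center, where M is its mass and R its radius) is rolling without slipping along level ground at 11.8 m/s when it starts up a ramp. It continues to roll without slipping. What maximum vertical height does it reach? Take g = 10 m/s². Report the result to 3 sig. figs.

h ≈ 13.2 m

For this body I = 0.9MR², i.e. k = I/(MR²) = 0.9.
Rolling without slipping gives ω = v/R, so the total kinetic energy is ½Mv² + ½Iω² = ½(1+k)Mv² = (19/20)Mv².
At the top the kinetic energy is zero, so (19/20)Mv₀² = Mgh.
Thus h = (1+k)v₀²/(2g) = 1.9 × 11.8² / (2 × 10) ≈ 13.2 m.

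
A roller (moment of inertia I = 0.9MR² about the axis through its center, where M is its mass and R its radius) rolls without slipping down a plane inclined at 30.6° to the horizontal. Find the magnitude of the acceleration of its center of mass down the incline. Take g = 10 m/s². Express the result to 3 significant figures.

a ≈ 2.68 m/s²

For this body I = 0.9MR², i.e. k = I/(MR²) = 0.9.
Newton's second law down the slope: Mg sinθ − f = Ma. The torque equation fR = Iα (with α = a/R) gives f = kMa.
Eliminating f: Mg sinθ = (1+k)Ma, so a = g sinθ/(1+k) = 10 × sin30.6° / 1.9 ≈ 2.68 m/s².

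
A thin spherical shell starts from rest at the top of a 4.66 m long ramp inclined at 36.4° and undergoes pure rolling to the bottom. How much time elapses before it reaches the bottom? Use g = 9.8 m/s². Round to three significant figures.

The moment of inertia is (2/3)MR², giving k ≡ I/(MR²) = 2/3.
Newton's second law down the slope: Mg sinθ − f = Ma. The torque equation fR = Iα (with α = a/R) gives f = kMa.
Hence a = g sinθ/(1+k) = 9.8×sin36.4°/1.667 = 3.489 m/s².
With constant a from rest, t = √(2L/a) = √(2·4.66/3.489) ≈ 1.63 s.

t ≈ 1.63 s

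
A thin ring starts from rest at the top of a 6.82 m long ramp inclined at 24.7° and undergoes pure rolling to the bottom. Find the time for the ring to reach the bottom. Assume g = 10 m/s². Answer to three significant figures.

Here I = MR², so the shape factor k = I/(MR²) = 1.
Newton's second law down the slope: Mg sinθ − f = Ma. The torque equation fR = Iα (with α = a/R) gives f = kMa.
Hence a = g sinθ/(1+k) = 10×sin24.7°/2 = 2.089 m/s².
With constant a from rest, t = √(2L/a) = √(2·6.82/2.089) ≈ 2.56 s.

t ≈ 2.56 s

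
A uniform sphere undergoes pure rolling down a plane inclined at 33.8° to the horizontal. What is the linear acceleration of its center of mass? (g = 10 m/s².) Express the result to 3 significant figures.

For this body I = (2/5)MR², i.e. k = I/(MR²) = 0.4.
Translational: Mg sinθ − f = Ma. Rotational about the CM: fR = Iα = kMRa, so f = kMa.
Eliminating f: Mg sinθ = (1+k)Ma, so a = g sinθ/(1+k) = 10 × sin33.8° / 1.4 ≈ 3.97 m/s².

a ≈ 3.97 m/s²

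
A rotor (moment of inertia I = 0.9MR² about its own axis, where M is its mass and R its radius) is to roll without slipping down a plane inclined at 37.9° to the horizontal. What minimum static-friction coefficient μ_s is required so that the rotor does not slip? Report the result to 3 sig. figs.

For this body I = 0.9MR², i.e. k = I/(MR²) = 0.9.
Newton's second law down the slope: Mg sinθ − f = Ma. The torque equation fR = Iα (with α = a/R) gives f = kMa.
These give a = g sinθ/(1+k) and the required friction f = kMg sinθ/(1+k).
With N = Mg cosθ, the no-slip condition f ≤ μN gives μ_min = f/N = k tanθ/(1+k).
μ_min = 0.9 × tan37.9° / 1.9 ≈ 0.369.

μ_min ≈ 0.369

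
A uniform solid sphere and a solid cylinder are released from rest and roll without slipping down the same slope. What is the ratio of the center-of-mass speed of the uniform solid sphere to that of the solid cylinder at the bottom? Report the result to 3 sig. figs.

v_ratio ≈ 1.04

Each satisfies Mgh = ½(1+k)Mv² with k = I/(MR²), so v ∝ 1/√(1+k).
For the uniform solid sphere k = 0.4; for the solid cylinder k = 0.5.
v₁/v₂ = √((1+k₂)/(1+k₁)) = √(1.5/1.4) ≈ 1.04.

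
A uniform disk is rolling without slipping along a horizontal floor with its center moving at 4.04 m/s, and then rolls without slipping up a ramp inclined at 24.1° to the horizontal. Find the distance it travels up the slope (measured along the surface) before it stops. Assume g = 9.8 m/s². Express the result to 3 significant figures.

For this body I = (1/2)MR², i.e. k = I/(MR²) = 0.5.
Rolling without slipping gives ω = v/R, so the total kinetic energy is ½Mv² + ½Iω² = ½(1+k)Mv² = (3/4)Mv².
Setting this equal to Mgh gives the vertical rise h = (1+k)v₀²/(2g) = 1.5×4.04²/(2×9.8) = 1.249 m.
Along the incline, d = h/sinθ = 1.249/sin24.1° ≈ 3.06 m.

d ≈ 3.06 m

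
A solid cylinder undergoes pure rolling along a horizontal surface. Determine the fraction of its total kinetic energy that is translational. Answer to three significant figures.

fraction ≈ 0.667

With I = (1/2)MR², the ratio k = I/(MR²) is 0.5.
Since ω = v/R, the translational part is ½Mv² and the rotational part is ½I(v/R)² = ½kMv²; the total is ½(1+k)Mv².
The translational fraction is therefore 1/(1+k) = 1/1.5 ≈ 0.667.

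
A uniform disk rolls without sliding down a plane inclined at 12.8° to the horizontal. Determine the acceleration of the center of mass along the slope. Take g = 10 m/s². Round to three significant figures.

a ≈ 1.48 m/s²

The moment of inertia is (1/2)MR², giving k ≡ I/(MR²) = 0.5.
Along the incline Mg sinθ − f = Ma, and torque about the center fR = Iα = kMR²(a/R) gives f = kMa.
Eliminating f: Mg sinθ = (1+k)Ma, so a = g sinθ/(1+k) = 10 × sin12.8° / 1.5 ≈ 1.48 m/s².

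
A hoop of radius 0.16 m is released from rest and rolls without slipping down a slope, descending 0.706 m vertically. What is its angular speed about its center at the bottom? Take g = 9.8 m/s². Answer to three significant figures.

Here I = MR², so the shape factor k = I/(MR²) = 1.
Pure rolling means v = ωR; then KE = ½Mv² + ½I(v/R)² = ½(1+k)Mv² = Mv².
Energy conservation Mgh = ½(1+k)Mv² gives v = √(2gh/(1+k)) = √(2 × 9.8 × 0.706 / 2) = 2.63 m/s.
The angular speed follows from ω = v/R = 2.63/0.16 ≈ 16.4 rad/s.

ω ≈ 16.4 rad/s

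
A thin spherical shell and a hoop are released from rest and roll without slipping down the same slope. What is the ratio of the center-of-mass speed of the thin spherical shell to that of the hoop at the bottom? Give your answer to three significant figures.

v_ratio ≈ 1.10

Each satisfies Mgh = ½(1+k)Mv² with k = I/(MR²), so v ∝ 1/√(1+k).
For the thin spherical shell k = 2/3; for the hoop k = 1.
v₁/v₂ = √((1+k₂)/(1+k₁)) = √(2/1.667) ≈ 1.10.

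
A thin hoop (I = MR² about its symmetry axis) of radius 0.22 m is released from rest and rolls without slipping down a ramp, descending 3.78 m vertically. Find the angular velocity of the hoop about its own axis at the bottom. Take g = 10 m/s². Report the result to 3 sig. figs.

ω ≈ 27.9 rad/s

Here I = MR², so the shape factor k = I/(MR²) = 1.
Since it rolls without slipping, ω = v/R and KE = ½Mv² + ½Iω² = ½(1+k)Mv² = Mv².
Energy conservation Mgh = ½(1+k)Mv² gives v = √(2gh/(1+k)) = √(2 × 10 × 3.78 / 2) = 6.148 m/s.
The angular speed follows from ω = v/R = 6.148/0.22 ≈ 27.9 rad/s.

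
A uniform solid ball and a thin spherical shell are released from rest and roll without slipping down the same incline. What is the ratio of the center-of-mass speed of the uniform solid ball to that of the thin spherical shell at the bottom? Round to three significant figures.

Each satisfies Mgh = ½(1+k)Mv² with k = I/(MR²), so v ∝ 1/√(1+k).
For the uniform solid ball k = 0.4; for the thin spherical shell k = 2/3.
v₁/v₂ = √((1+k₂)/(1+k₁)) = √(1.667/1.4) ≈ 1.09.

v_ratio ≈ 1.09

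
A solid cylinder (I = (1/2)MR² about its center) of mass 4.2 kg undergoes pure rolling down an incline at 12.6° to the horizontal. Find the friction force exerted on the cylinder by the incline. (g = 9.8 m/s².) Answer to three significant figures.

f ≈ 2.99 N

The moment of inertia is (1/2)MR², giving k ≡ I/(MR²) = 0.5.
Along the incline Mg sinθ − f = Ma, and torque about the center fR = Iα = kMR²(a/R) gives f = kMa.
Combining, a = g sinθ/(1+k) and f = kMa = kMg sinθ/(1+k).
f = 0.5 × 4.2 × 9.8 × sin12.6° / 1.5 ≈ 2.99 N.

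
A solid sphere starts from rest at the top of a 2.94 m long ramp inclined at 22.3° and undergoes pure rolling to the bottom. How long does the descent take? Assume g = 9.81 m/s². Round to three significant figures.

Here I = (2/5)MR², so the shape factor k = I/(MR²) = 0.4.
Along the incline Mg sinθ − f = Ma, and torque about the center fR = Iα = kMR²(a/R) gives f = kMa.
Hence a = g sinθ/(1+k) = 9.81×sin22.3°/1.4 = 2.659 m/s².
Starting from rest, L = ½at², so t = √(2L/a) = √(2×2.94/2.659) ≈ 1.49 s.

t ≈ 1.49 s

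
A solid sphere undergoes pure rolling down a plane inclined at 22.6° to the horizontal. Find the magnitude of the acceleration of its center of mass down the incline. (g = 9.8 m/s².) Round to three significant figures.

a ≈ 2.69 m/s²

For this body I = (2/5)MR², i.e. k = I/(MR²) = 0.4.
Along the incline Mg sinθ − f = Ma, and torque about the center fR = Iα = kMR²(a/R) gives f = kMa.
Eliminating f: Mg sinθ = (1+k)Ma, so a = g sinθ/(1+k) = 9.8 × sin22.6° / 1.4 ≈ 2.69 m/s².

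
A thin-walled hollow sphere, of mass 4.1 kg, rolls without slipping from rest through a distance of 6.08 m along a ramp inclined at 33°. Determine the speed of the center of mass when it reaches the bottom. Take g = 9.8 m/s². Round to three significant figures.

v ≈ 6.24 m/s

With I = (2/3)MR², the ratio k = I/(MR²) is 2/3.
Since it rolls without slipping, ω = v/R and KE = ½Mv² + ½Iω² = ½(1+k)Mv² = (5/6)Mv².
The vertical drop is h = L sinθ = 6.08 × sin33° = 3.311 m.
Setting Mgh = (5/6)Mv² gives v = √(2gh/(1+k)) = √(2·9.8·3.311/1.667) ≈ 6.24 m/s.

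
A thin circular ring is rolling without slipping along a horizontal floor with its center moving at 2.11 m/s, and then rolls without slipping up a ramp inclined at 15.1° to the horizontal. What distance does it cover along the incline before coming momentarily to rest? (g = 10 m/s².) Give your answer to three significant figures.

For this body I = MR², i.e. k = I/(MR²) = 1.
Rolling without slipping gives ω = v/R, so the total kinetic energy is ½Mv² + ½Iω² = ½(1+k)Mv² = Mv².
Setting this equal to Mgh gives the vertical rise h = (1+k)v₀²/(2g) = 2×2.11²/(2×10) = 0.4452 m.
Along the incline, d = h/sinθ = 0.4452/sin15.1° ≈ 1.71 m.

d ≈ 1.71 m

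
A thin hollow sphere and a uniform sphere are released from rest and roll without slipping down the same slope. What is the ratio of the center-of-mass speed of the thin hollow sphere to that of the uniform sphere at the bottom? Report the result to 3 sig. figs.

v_ratio ≈ 0.917

Each satisfies Mgh = ½(1+k)Mv² with k = I/(MR²), so v ∝ 1/√(1+k).
For the thin hollow sphere k = 2/3; for the uniform sphere k = 0.4.
v₁/v₂ = √((1+k₂)/(1+k₁)) = √(1.4/1.667) ≈ 0.917.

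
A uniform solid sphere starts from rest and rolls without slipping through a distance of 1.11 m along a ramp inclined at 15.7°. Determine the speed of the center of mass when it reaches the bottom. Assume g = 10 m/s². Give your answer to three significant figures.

v ≈ 2.07 m/s

Here I = (2/5)MR², so the shape factor k = I/(MR²) = 0.4.
Pure rolling means v = ωR; then KE = ½Mv² + ½I(v/R)² = ½(1+k)Mv² = (7/10)Mv².
The vertical drop is h = L sinθ = 1.11 × sin15.7° = 0.3004 m.
Setting Mgh = (7/10)Mv² gives v = √(2gh/(1+k)) = √(2·10·0.3004/1.4) ≈ 2.07 m/s.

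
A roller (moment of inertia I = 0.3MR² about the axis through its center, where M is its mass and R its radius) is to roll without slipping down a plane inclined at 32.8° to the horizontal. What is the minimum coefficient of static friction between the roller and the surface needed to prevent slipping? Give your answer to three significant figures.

The moment of inertia is 0.3MR², giving k ≡ I/(MR²) = 0.3.
Translational: Mg sinθ − f = Ma. Rotational about the CM: fR = Iα = kMRa, so f = kMa.
These give a = g sinθ/(1+k) and the required friction f = kMg sinθ/(1+k).
The normal force is N = Mg cosθ, so μ_min = f/N = k tanθ/(1+k).
μ_min = 0.3 × tan32.8° / 1.3 ≈ 0.149.

μ_min ≈ 0.149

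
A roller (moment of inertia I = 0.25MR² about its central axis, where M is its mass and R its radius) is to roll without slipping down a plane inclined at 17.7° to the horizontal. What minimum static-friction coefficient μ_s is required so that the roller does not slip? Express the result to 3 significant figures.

For this body I = 0.25MR², i.e. k = I/(MR²) = 0.25.
Newton's second law down the slope: Mg sinθ − f = Ma. The torque equation fR = Iα (with α = a/R) gives f = kMa.
These give a = g sinθ/(1+k) and the required friction f = kMg sinθ/(1+k).
The normal force is N = Mg cosθ, so μ_min = f/N = k tanθ/(1+k).
μ_min = 0.25 × tan17.7° / 1.25 ≈ 0.0638.

μ_min ≈ 0.0638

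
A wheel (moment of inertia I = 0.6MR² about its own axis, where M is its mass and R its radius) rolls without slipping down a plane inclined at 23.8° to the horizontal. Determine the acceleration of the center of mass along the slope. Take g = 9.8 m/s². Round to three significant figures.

a ≈ 2.47 m/s²

Here I = 0.6MR², so the shape factor k = I/(MR²) = 0.6.
Translational: Mg sinθ − f = Ma. Rotational about the CM: fR = Iα = kMRa, so f = kMa.
Eliminating f: Mg sinθ = (1+k)Ma, so a = g sinθ/(1+k) = 9.8 × sin23.8° / 1.6 ≈ 2.47 m/s².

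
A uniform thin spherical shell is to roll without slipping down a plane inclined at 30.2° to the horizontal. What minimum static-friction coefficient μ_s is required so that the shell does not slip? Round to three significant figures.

μ_min ≈ 0.233

With I = (2/3)MR², the ratio k = I/(MR²) is 2/3.
Along the incline Mg sinθ − f = Ma, and torque about the center fR = Iα = kMR²(a/R) gives f = kMa.
These give a = g sinθ/(1+k) and the required friction f = kMg sinθ/(1+k).
The normal force is N = Mg cosθ, so μ_min = f/N = k tanθ/(1+k).
μ_min = (2/3) × tan30.2° / 1.667 ≈ 0.233.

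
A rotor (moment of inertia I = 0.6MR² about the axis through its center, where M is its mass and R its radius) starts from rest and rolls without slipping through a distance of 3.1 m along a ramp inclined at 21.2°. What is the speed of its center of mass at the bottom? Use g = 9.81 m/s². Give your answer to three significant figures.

The moment of inertia is 0.6MR², giving k ≡ I/(MR²) = 0.6.
The rolling condition ω = v/R makes the rotational term ½I(v/R)² = ½kMv², so KE_total = ½(1+k)Mv² = (4/5)Mv².
The vertical drop is h = L sinθ = 3.1 × sin21.2° = 1.121 m.
Setting Mgh = (4/5)Mv² gives v = √(2gh/(1+k)) = √(2·9.81·1.121/1.6) ≈ 3.71 m/s.

v ≈ 3.71 m/s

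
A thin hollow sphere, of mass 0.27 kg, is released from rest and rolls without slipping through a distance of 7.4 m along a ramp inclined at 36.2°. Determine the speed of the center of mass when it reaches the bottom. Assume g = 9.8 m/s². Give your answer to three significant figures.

Here I = (2/3)MR², so the shape factor k = I/(MR²) = 2/3.
Rolling without slipping gives ω = v/R, so the total kinetic energy is ½Mv² + ½Iω² = ½(1+k)Mv² = (5/6)Mv².
The vertical drop is h = L sinθ = 7.4 × sin36.2° = 4.37 m.
Energy conservation: Mgh = (5/6)Mv², so v = √(2gh/(1+k)) = √(2 × 9.8 × 4.37 / 1.667) ≈ 7.17 m/s.

v ≈ 7.17 m/s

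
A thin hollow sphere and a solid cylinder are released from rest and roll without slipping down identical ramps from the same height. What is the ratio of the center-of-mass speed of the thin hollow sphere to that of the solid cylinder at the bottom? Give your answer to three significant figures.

Each satisfies Mgh = ½(1+k)Mv² with k = I/(MR²), so v ∝ 1/√(1+k).
For the thin hollow sphere k = 2/3; for the solid cylinder k = 0.5.
v₁/v₂ = √((1+k₂)/(1+k₁)) = √(1.5/1.667) ≈ 0.949.

v_ratio ≈ 0.949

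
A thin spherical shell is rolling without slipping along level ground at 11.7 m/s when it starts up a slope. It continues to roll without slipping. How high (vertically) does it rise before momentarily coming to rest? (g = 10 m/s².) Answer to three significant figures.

h ≈ 11.4 m

For this body I = (2/3)MR², i.e. k = I/(MR²) = 2/3.
Since it rolls without slipping, ω = v/R and KE = ½Mv² + ½Iω² = ½(1+k)Mv² = (5/6)Mv².
At the top the kinetic energy is zero, so (5/6)Mv₀² = Mgh.
Thus h = (1+k)v₀²/(2g) = 1.667 × 11.7² / (2 × 10) ≈ 11.4 m.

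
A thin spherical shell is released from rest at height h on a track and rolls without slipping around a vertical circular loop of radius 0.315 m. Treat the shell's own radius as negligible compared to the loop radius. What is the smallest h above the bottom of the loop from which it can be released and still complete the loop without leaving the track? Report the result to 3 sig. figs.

With I = (2/3)MR², the ratio k = I/(MR²) is 2/3.
At the top of the loop, the minimum-contact condition is Mg = Mv_top²/r, so v_top² = gr.
With ω = v/R, the kinetic energy at speed v is ½(1+k)Mv² = (5/6)Mv².
Energy conservation from release (height h) to the top (height 2r): Mgh = Mg(2r) + (5/6)M·gr.
Thus h_min = 2r + (1+k)r/2 = r(2 + 1.667/2) = 0.315 × 2.833 ≈ 0.893 m.

h_min ≈ 0.893 m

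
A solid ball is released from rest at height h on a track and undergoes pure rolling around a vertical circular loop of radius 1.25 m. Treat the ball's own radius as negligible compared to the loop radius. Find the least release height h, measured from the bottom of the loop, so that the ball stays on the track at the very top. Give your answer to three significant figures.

The moment of inertia is (2/5)MR², giving k ≡ I/(MR²) = 0.4.
At the top of the loop, the minimum-contact condition is Mg = Mv_top²/r, so v_top² = gr.
With ω = v/R, the kinetic energy at speed v is ½(1+k)Mv² = (7/10)Mv².
Energy conservation from release (height h) to the top (height 2r): Mgh = Mg(2r) + (7/10)M·gr.
Thus h_min = 2r + (1+k)r/2 = r(2 + 1.4/2) = 1.25 × 2.7 ≈ 3.38 m.

h_min ≈ 3.38 m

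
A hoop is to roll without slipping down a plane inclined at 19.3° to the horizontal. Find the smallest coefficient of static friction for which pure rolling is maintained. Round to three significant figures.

With I = MR², the ratio k = I/(MR²) is 1.
Translational: Mg sinθ − f = Ma. Rotational about the CM: fR = Iα = kMRa, so f = kMa.
These give a = g sinθ/(1+k) and the required friction f = kMg sinθ/(1+k).
The normal force is N = Mg cosθ, so μ_min = f/N = k tanθ/(1+k).
μ_min = 1 × tan19.3° / 2 ≈ 0.175.

μ_min ≈ 0.175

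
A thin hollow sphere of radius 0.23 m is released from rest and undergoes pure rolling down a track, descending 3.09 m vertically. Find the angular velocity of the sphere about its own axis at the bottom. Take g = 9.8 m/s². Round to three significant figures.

ω ≈ 26.2 rad/s

For this body I = (2/3)MR², i.e. k = I/(MR²) = 2/3.
Pure rolling means v = ωR; then KE = ½Mv² + ½I(v/R)² = ½(1+k)Mv² = (5/6)Mv².
Energy conservation Mgh = ½(1+k)Mv² gives v = √(2gh/(1+k)) = √(2 × 9.8 × 3.09 / 1.667) = 6.028 m/s.
Then ω = v/R = 6.028 / 0.23 ≈ 26.2 rad/s.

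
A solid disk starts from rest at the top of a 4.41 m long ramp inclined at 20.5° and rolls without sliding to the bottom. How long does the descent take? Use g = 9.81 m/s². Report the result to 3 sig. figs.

For this body I = (1/2)MR², i.e. k = I/(MR²) = 0.5.
Along the incline Mg sinθ − f = Ma, and torque about the center fR = Iα = kMR²(a/R) gives f = kMa.
Hence a = g sinθ/(1+k) = 9.81×sin20.5°/1.5 = 2.29 m/s².
Starting from rest, L = ½at², so t = √(2L/a) = √(2×4.41/2.29) ≈ 1.96 s.

t ≈ 1.96 s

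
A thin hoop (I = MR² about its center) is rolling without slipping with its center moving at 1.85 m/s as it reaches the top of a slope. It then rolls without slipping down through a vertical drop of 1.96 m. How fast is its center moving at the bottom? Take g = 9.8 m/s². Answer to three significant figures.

With I = MR², the ratio k = I/(MR²) is 1.
Rolling without slipping gives ω = v/R, so the total kinetic energy is ½Mv² + ½Iω² = ½(1+k)Mv² = Mv².
Conserving energy between top and bottom: Mv² = Mv₀² + Mgh, hence v² = v₀² + 2gh/(1+k).
v = √(1.85² + 2×9.8×1.96/2) = √22.63 ≈ 4.76 m/s.

v ≈ 4.76 m/s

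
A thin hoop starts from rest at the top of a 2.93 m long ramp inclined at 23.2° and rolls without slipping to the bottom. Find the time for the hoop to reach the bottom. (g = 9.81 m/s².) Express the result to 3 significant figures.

For this body I = MR², i.e. k = I/(MR²) = 1.
Newton's second law down the slope: Mg sinθ − f = Ma. The torque equation fR = Iα (with α = a/R) gives f = kMa.
Hence a = g sinθ/(1+k) = 9.81×sin23.2°/2 = 1.932 m/s².
Starting from rest, L = ½at², so t = √(2L/a) = √(2×2.93/1.932) ≈ 1.74 s.

t ≈ 1.74 s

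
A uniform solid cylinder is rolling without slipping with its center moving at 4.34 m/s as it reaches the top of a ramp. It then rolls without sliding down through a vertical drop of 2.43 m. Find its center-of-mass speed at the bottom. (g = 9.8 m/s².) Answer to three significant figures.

v ≈ 7.11 m/s

For this body I = (1/2)MR², i.e. k = I/(MR²) = 0.5.
Rolling without slipping gives ω = v/R, so the total kinetic energy is ½Mv² + ½Iω² = ½(1+k)Mv² = (3/4)Mv².
Conserving energy between top and bottom: (3/4)Mv² = (3/4)Mv₀² + Mgh, hence v² = v₀² + 2gh/(1+k).
v = √(4.34² + 2×9.8×2.43/1.5) = √50.59 ≈ 7.11 m/s.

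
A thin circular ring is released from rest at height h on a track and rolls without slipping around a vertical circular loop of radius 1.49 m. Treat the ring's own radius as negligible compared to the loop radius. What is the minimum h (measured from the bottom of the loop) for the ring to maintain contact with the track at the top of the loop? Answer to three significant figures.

h_min ≈ 4.47 m

The moment of inertia is MR², giving k ≡ I/(MR²) = 1.
At the top, contact is just lost when gravity alone supplies the centripetal force: Mg = Mv_top²/r, i.e. v_top² = gr.
With ω = v/R, the kinetic energy at speed v is ½(1+k)Mv² = Mv².
Energy conservation from release (height h) to the top (height 2r): Mgh = Mg(2r) + M·gr.
Thus h_min = 2r + (1+k)r/2 = r(2 + 2/2) = 1.49 × 3 ≈ 4.47 m.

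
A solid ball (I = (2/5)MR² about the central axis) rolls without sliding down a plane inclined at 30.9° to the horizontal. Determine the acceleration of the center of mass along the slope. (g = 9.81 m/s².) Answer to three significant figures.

The moment of inertia is (2/5)MR², giving k ≡ I/(MR²) = 0.4.
Along the incline Mg sinθ − f = Ma, and torque about the center fR = Iα = kMR²(a/R) gives f = kMa.
Eliminating f: Mg sinθ = (1+k)Ma, so a = g sinθ/(1+k) = 9.81 × sin30.9° / 1.4 ≈ 3.60 m/s².

a ≈ 3.60 m/s²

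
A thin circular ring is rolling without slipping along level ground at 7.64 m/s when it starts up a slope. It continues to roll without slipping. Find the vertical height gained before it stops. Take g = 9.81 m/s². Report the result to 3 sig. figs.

h ≈ 5.95 m

With I = MR², the ratio k = I/(MR²) is 1.
Rolling without slipping gives ω = v/R, so the total kinetic energy is ½Mv² + ½Iω² = ½(1+k)Mv² = Mv².
At the top the kinetic energy is zero, so Mv₀² = Mgh.
Thus h = (1+k)v₀²/(2g) = 2 × 7.64² / (2 × 9.81) ≈ 5.95 m.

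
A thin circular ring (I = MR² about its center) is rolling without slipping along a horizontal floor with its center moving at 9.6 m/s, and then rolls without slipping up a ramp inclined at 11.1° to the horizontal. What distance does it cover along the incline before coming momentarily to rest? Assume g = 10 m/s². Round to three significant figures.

With I = MR², the ratio k = I/(MR²) is 1.
Rolling without slipping gives ω = v/R, so the total kinetic energy is ½Mv² + ½Iω² = ½(1+k)Mv² = Mv².
Setting this equal to Mgh gives the vertical rise h = (1+k)v₀²/(2g) = 2×9.6²/(2×10) = 9.216 m.
The distance along the slope is d = h/sinθ = 9.216/sin11.1° ≈ 47.9 m.

d ≈ 47.9 m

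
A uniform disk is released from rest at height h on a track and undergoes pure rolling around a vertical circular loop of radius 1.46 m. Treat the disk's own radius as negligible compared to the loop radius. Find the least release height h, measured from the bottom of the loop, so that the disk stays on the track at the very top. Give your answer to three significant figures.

For this body I = (1/2)MR², i.e. k = I/(MR²) = 0.5.
At the top of the loop, the minimum-contact condition is Mg = Mv_top²/r, so v_top² = gr.
With ω = v/R, the kinetic energy at speed v is ½(1+k)Mv² = (3/4)Mv².
Energy conservation from release (height h) to the top (height 2r): Mgh = Mg(2r) + (3/4)M·gr.
Thus h_min = 2r + (1+k)r/2 = r(2 + 1.5/2) = 1.46 × 2.75 ≈ 4.02 m.

h_min ≈ 4.02 m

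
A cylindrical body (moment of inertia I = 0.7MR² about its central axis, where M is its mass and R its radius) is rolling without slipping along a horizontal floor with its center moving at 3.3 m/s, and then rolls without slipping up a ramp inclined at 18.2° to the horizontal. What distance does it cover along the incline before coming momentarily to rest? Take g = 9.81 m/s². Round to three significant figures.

Here I = 0.7MR², so the shape factor k = I/(MR²) = 0.7.
Since it rolls without slipping, ω = v/R and KE = ½Mv² + ½Iω² = ½(1+k)Mv² = (17/20)Mv².
Setting this equal to Mgh gives the vertical rise h = (1+k)v₀²/(2g) = 1.7×3.3²/(2×9.81) = 0.9436 m.
Along the incline, d = h/sinθ = 0.9436/sin18.2° ≈ 3.02 m.

d ≈ 3.02 m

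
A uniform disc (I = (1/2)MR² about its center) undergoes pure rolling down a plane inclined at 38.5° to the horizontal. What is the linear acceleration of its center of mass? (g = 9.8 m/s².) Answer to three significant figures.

With I = (1/2)MR², the ratio k = I/(MR²) is 0.5.
Newton's second law down the slope: Mg sinθ − f = Ma. The torque equation fR = Iα (with α = a/R) gives f = kMa.
Eliminating f: Mg sinθ = (1+k)Ma, so a = g sinθ/(1+k) = 9.8 × sin38.5° / 1.5 ≈ 4.07 m/s².

a ≈ 4.07 m/s²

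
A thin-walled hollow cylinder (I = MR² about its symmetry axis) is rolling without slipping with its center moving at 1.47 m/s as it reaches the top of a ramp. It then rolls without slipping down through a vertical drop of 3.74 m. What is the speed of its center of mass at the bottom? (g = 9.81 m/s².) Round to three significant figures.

The moment of inertia is MR², giving k ≡ I/(MR²) = 1.
Rolling without slipping gives ω = v/R, so the total kinetic energy is ½Mv² + ½Iω² = ½(1+k)Mv² = Mv².
Energy conservation: Mv₀² + Mgh = Mv², so v² = v₀² + 2gh/(1+k).
v = √(1.47² + 2×9.81×3.74/2) = √38.85 ≈ 6.23 m/s.

v ≈ 6.23 m/s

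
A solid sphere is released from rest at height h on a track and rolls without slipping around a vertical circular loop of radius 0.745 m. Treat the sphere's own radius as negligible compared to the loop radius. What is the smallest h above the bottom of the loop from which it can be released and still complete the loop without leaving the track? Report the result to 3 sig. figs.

h_min ≈ 2.01 m

For this body I = (2/5)MR², i.e. k = I/(MR²) = 0.4.
At the top of the loop, the minimum-contact condition is Mg = Mv_top²/r, so v_top² = gr.
With ω = v/R, the kinetic energy at speed v is ½(1+k)Mv² = (7/10)Mv².
Energy conservation from release (height h) to the top (height 2r): Mgh = Mg(2r) + (7/10)M·gr.
Thus h_min = 2r + (1+k)r/2 = r(2 + 1.4/2) = 0.745 × 2.7 ≈ 2.01 m.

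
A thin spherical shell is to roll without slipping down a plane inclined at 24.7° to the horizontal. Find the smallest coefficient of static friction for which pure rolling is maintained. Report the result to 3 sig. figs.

Here I = (2/3)MR², so the shape factor k = I/(MR²) = 2/3.
Newton's second law down the slope: Mg sinθ − f = Ma. The torque equation fR = Iα (with α = a/R) gives f = kMa.
These give a = g sinθ/(1+k) and the required friction f = kMg sinθ/(1+k).
With N = Mg cosθ, the no-slip condition f ≤ μN gives μ_min = f/N = k tanθ/(1+k).
μ_min = (2/3) × tan24.7° / 1.667 ≈ 0.184.

μ_min ≈ 0.184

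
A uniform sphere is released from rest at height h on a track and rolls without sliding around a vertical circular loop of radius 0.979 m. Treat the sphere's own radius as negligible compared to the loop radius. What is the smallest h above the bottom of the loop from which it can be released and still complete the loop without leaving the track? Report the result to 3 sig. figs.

h_min ≈ 2.64 m

The moment of inertia is (2/5)MR², giving k ≡ I/(MR²) = 0.4.
At the top of the loop, the minimum-contact condition is Mg = Mv_top²/r, so v_top² = gr.
With ω = v/R, the kinetic energy at speed v is ½(1+k)Mv² = (7/10)Mv².
Energy conservation from release (height h) to the top (height 2r): Mgh = Mg(2r) + (7/10)M·gr.
Thus h_min = 2r + (1+k)r/2 = r(2 + 1.4/2) = 0.979 × 2.7 ≈ 2.64 m.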